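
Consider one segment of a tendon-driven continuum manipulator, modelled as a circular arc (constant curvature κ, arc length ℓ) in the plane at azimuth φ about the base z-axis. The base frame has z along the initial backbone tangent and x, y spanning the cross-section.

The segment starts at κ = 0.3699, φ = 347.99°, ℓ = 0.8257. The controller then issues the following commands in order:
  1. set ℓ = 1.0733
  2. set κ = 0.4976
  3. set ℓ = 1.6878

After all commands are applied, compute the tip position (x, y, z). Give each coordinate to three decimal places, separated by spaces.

0.653 -0.139 1.496

initial: κ=0.3699, φ=347.99°, ℓ=0.8257
cmd 1: set ℓ=1.0733 → (κ,φ,ℓ)=(0.3699,347.99°,1.0733) → tip=(0.2057,-0.0438,1.0453)
cmd 2: set κ=0.4976 → (κ,φ,ℓ)=(0.4976,347.99°,1.0733) → tip=(0.2737,-0.0582,1.0230)
cmd 3: set ℓ=1.6878 → (κ,φ,ℓ)=(0.4976,347.99°,1.6878) → tip=(0.6534,-0.1390,1.4963)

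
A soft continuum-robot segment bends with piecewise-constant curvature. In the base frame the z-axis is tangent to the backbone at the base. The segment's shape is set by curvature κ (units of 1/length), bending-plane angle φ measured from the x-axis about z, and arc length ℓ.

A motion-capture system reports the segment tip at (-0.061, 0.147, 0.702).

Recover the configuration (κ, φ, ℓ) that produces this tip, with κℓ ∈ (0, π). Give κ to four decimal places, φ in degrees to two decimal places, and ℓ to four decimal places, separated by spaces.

ρ = √(x²+y²) = √(-0.061² + 0.147²) = 0.15915
φ = atan2(y, x) mod 360° = atan2(0.147, -0.061) = 112.5368°
|p|² = ρ² + z² = 0.15915² + 0.702² = 0.51813
κ = 2ρ / |p|² = 2×0.15915 / 0.51813 = 0.61434
θ = 2·atan2(ρ, z) = 2·atan2(0.15915, 0.702) = 0.44589 rad
ℓ = θ/κ = 0.44589/0.61434 = 0.72581

0.6143 112.54 0.7258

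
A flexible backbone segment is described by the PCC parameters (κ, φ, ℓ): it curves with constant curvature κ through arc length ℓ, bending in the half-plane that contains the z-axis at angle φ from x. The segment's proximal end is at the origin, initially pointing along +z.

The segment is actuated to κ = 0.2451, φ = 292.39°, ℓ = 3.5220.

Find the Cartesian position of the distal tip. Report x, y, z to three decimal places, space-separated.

0.544 -1.320 3.101

θ = κ·ℓ = 0.2451 × 3.5220 = 0.86324 rad
ρ = (1 − cos θ)/κ = (1 − 0.64998)/0.2451 = 1.42808
z = sin θ / κ = 0.75995/0.2451 = 3.10059
x = ρ cos φ = 1.42808 × cos(292.39°) = 0.54397
y = ρ sin φ = 1.42808 × sin(292.39°) = -1.32042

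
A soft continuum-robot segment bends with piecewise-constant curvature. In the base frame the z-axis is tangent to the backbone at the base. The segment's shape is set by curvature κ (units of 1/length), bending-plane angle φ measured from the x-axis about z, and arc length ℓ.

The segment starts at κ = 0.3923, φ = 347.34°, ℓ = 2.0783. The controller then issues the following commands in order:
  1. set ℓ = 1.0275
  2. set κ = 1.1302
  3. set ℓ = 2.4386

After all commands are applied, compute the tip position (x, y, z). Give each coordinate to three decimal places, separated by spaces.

initial: κ=0.3923, φ=347.34°, ℓ=2.0783
cmd 1: set ℓ=1.0275 → (κ,φ,ℓ)=(0.3923,347.34°,1.0275) → tip=(0.1993,-0.0448,0.9999)
cmd 2: set κ=1.1302 → (κ,φ,ℓ)=(1.1302,347.34°,1.0275) → tip=(0.5196,-0.1167,0.8116)
cmd 3: set ℓ=2.4386 → (κ,φ,ℓ)=(1.1302,347.34°,2.4386) → tip=(1.6632,-0.3736,0.3327)

1.663 -0.374 0.333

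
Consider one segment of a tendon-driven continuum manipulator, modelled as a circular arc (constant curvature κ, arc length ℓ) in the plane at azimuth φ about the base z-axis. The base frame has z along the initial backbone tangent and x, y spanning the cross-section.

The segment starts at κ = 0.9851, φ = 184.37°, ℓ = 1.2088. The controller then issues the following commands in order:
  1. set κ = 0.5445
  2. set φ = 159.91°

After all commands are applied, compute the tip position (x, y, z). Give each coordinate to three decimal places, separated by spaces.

-0.360 0.132 1.123

initial: κ=0.9851, φ=184.37°, ℓ=1.2088
cmd 1: set κ=0.5445 → (κ,φ,ℓ)=(0.5445,184.37°,1.2088) → tip=(-0.3825,-0.0292,1.1234)
cmd 2: set φ=159.91° → (κ,φ,ℓ)=(0.5445,159.91°,1.2088) → tip=(-0.3603,0.1318,1.1234)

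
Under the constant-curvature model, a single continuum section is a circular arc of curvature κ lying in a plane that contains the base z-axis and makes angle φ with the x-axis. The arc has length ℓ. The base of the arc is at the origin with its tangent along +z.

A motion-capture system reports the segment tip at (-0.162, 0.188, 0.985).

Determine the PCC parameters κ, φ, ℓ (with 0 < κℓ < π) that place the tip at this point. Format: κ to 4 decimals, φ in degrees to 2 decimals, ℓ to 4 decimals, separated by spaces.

0.4810 130.75 1.0262

ρ = √(x²+y²) = √(-0.162² + 0.188²) = 0.24817
φ = atan2(y, x) mod 360° = atan2(0.188, -0.162) = 130.7515°
|p|² = ρ² + z² = 0.24817² + 0.985² = 1.03181
κ = 2ρ / |p|² = 2×0.24817 / 1.03181 = 0.48104
θ = 2·atan2(ρ, z) = 2·atan2(0.24817, 0.985) = 0.49362 rad
ℓ = θ/κ = 0.49362/0.48104 = 1.02617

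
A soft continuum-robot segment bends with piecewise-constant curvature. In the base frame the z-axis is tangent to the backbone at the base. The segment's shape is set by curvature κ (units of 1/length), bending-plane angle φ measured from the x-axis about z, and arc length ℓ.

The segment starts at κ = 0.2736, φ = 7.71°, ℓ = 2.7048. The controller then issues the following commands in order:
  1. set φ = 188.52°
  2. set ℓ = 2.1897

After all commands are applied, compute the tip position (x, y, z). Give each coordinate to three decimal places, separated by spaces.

-0.630 -0.094 2.061

initial: κ=0.2736, φ=7.71°, ℓ=2.7048
cmd 1: set φ=188.52° → (κ,φ,ℓ)=(0.2736,188.52°,2.7048) → tip=(-0.9454,-0.1416,2.4646)
cmd 2: set ℓ=2.1897 → (κ,φ,ℓ)=(0.2736,188.52°,2.1897) → tip=(-0.6295,-0.0943,2.0610)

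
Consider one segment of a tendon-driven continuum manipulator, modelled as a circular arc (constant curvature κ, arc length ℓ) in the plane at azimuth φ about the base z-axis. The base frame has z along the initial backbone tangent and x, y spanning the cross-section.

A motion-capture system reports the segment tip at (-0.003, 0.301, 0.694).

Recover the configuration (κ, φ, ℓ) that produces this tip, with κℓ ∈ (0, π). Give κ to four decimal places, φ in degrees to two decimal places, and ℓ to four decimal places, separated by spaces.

1.0520 90.57 0.7780

ρ = √(x²+y²) = √(-0.003² + 0.301²) = 0.30101
φ = atan2(y, x) mod 360° = atan2(0.301, -0.003) = 90.5710°
|p|² = ρ² + z² = 0.30101² + 0.694² = 0.57225
κ = 2ρ / |p|² = 2×0.30101 / 0.57225 = 1.05205
θ = 2·atan2(ρ, z) = 2·atan2(0.30101, 0.694) = 0.81850 rad
ℓ = θ/κ = 0.81850/1.05205 = 0.77801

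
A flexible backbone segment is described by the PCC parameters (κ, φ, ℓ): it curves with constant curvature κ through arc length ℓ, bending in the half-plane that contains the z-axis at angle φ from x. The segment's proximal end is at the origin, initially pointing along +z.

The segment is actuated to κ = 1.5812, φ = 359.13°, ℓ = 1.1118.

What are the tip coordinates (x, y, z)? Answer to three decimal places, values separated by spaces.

θ = κ·ℓ = 1.5812 × 1.1118 = 1.75798 rad
ρ = (1 − cos θ)/κ = (1 − -0.18609)/1.5812 = 0.75012
z = sin θ / κ = 0.98253/1.5812 = 0.62138
x = ρ cos φ = 0.75012 × cos(359.13°) = 0.75003
y = ρ sin φ = 0.75012 × sin(359.13°) = -0.01139

0.750 -0.011 0.621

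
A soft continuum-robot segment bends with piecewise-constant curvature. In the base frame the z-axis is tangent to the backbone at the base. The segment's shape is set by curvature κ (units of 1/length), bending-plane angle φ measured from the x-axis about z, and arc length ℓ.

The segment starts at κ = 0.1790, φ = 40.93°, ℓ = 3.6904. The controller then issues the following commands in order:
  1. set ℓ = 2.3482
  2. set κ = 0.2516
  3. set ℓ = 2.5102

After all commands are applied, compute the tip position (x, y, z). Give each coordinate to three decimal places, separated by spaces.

initial: κ=0.1790, φ=40.93°, ℓ=3.6904
cmd 1: set ℓ=2.3482 → (κ,φ,ℓ)=(0.1790,40.93°,2.3482) → tip=(0.3674,0.3186,2.2797)
cmd 2: set κ=0.2516 → (κ,φ,ℓ)=(0.2516,40.93°,2.3482) → tip=(0.5090,0.4414,2.2140)
cmd 3: set ℓ=2.5102 → (κ,φ,ℓ)=(0.2516,40.93°,2.5102) → tip=(0.5792,0.5023,2.3466)

0.579 0.502 2.347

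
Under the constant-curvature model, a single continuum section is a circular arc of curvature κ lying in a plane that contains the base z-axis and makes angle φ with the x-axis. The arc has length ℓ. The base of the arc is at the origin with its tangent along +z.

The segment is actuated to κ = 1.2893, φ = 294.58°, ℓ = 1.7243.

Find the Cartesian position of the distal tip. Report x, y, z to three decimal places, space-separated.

θ = κ·ℓ = 1.2893 × 1.7243 = 2.22314 rad
ρ = (1 − cos θ)/κ = (1 − -0.60705)/1.2893 = 1.24645
z = sin θ / κ = 0.79466/1.2893 = 0.61635
x = ρ cos φ = 1.24645 × cos(294.58°) = 0.51848
y = ρ sin φ = 1.24645 × sin(294.58°) = -1.13350

0.518 -1.134 0.616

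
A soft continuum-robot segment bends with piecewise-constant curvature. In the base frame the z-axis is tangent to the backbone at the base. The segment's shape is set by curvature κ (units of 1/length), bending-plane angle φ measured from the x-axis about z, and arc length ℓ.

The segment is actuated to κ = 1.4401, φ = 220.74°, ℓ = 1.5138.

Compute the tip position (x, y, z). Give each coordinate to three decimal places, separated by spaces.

-0.827 -0.713 0.569

θ = κ·ℓ = 1.4401 × 1.5138 = 2.18002 rad
ρ = (1 − cos θ)/κ = (1 − -0.57223)/1.4401 = 1.09175
z = sin θ / κ = 0.82009/1.4401 = 0.56947
x = ρ cos φ = 1.09175 × cos(220.74°) = -0.82720
y = ρ sin φ = 1.09175 × sin(220.74°) = -0.71251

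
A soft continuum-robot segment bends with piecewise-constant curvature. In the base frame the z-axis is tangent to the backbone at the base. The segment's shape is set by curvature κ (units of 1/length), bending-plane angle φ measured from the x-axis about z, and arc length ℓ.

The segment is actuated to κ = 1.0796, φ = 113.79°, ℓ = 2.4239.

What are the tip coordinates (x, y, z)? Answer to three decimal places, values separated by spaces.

-0.697 1.581 0.464

θ = κ·ℓ = 1.0796 × 2.4239 = 2.61684 rad
ρ = (1 − cos θ)/κ = (1 − -0.86545)/1.0796 = 1.72791
z = sin θ / κ = 0.50100/1.0796 = 0.46406
x = ρ cos φ = 1.72791 × cos(113.79°) = -0.69701
y = ρ sin φ = 1.72791 × sin(113.79°) = 1.58109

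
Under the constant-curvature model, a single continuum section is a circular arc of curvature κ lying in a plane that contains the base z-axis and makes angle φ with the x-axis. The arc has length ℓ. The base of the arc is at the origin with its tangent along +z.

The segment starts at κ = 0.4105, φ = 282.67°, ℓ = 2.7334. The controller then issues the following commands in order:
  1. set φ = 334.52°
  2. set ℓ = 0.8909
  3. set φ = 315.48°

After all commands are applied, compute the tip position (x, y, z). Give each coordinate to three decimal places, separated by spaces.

initial: κ=0.4105, φ=282.67°, ℓ=2.7334
cmd 1: set φ=334.52° → (κ,φ,ℓ)=(0.4105,334.52°,2.7334) → tip=(1.2451,-0.5933,2.1949)
cmd 2: set ℓ=0.8909 → (κ,φ,ℓ)=(0.4105,334.52°,0.8909) → tip=(0.1454,-0.0693,0.8712)
cmd 3: set φ=315.48° → (κ,φ,ℓ)=(0.4105,315.48°,0.8909) → tip=(0.1149,-0.1130,0.8712)

0.115 -0.113 0.871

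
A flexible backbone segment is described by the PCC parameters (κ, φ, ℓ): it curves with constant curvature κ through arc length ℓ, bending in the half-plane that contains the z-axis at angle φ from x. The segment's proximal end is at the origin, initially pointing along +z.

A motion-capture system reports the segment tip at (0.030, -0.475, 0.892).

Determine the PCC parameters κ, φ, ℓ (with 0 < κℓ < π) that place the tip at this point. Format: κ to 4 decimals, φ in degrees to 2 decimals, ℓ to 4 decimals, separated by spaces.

0.9312 273.61 1.0527

ρ = √(x²+y²) = √(0.030² + -0.475²) = 0.47595
φ = atan2(y, x) mod 360° = atan2(-0.475, 0.030) = 273.6139°
|p|² = ρ² + z² = 0.47595² + 0.892² = 1.02219
κ = 2ρ / |p|² = 2×0.47595 / 1.02219 = 0.93123
θ = 2·atan2(ρ, z) = 2·atan2(0.47595, 0.892) = 0.98029 rad
ℓ = θ/κ = 0.98029/0.93123 = 1.05268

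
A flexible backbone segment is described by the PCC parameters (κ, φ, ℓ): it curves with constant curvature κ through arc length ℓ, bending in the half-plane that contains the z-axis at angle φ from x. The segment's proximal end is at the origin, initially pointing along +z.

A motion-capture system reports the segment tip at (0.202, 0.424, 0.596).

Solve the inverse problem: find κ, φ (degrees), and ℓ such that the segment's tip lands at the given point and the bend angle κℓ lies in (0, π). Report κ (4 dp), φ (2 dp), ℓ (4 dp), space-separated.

1.6313 64.53 0.8182

ρ = √(x²+y²) = √(0.202² + 0.424²) = 0.46966
φ = atan2(y, x) mod 360° = atan2(0.424, 0.202) = 64.5262°
|p|² = ρ² + z² = 0.46966² + 0.596² = 0.57580
κ = 2ρ / |p|² = 2×0.46966 / 0.57580 = 1.63134
θ = 2·atan2(ρ, z) = 2·atan2(0.46966, 0.596) = 1.33479 rad
ℓ = θ/κ = 1.33479/1.63134 = 0.81821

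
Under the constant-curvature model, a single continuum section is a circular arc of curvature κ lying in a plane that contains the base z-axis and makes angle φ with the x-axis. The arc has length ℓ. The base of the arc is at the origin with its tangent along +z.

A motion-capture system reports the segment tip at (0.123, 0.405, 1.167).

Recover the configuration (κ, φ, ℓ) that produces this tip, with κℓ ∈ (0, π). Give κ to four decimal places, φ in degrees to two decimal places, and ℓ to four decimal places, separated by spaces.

0.5493 73.11 1.2668

ρ = √(x²+y²) = √(0.123² + 0.405²) = 0.42327
φ = atan2(y, x) mod 360° = atan2(0.405, 0.123) = 73.1063°
|p|² = ρ² + z² = 0.42327² + 1.167² = 1.54104
κ = 2ρ / |p|² = 2×0.42327 / 1.54104 = 0.54932
θ = 2·atan2(ρ, z) = 2·atan2(0.42327, 1.167) = 0.69588 rad
ℓ = θ/κ = 0.69588/0.54932 = 1.26679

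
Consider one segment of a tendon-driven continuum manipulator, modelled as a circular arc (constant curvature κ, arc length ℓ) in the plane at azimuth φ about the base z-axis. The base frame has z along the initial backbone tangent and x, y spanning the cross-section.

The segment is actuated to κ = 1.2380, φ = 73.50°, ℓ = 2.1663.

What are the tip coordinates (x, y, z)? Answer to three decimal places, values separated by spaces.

θ = κ·ℓ = 1.2380 × 2.1663 = 2.68188 rad
ρ = (1 − cos θ)/κ = (1 − -0.89618)/1.2380 = 1.53165
z = sin θ / κ = 0.44369/1.2380 = 0.35839
x = ρ cos φ = 1.53165 × cos(73.50°) = 0.43501
y = ρ sin φ = 1.53165 × sin(73.50°) = 1.46857

0.435 1.469 0.358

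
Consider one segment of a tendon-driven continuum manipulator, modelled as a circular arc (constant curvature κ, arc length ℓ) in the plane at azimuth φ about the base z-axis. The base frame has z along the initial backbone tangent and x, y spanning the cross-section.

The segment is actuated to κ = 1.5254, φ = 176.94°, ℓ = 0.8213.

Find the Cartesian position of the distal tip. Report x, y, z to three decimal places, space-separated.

-0.450 0.024 0.623

θ = κ·ℓ = 1.5254 × 0.8213 = 1.25281 rad
ρ = (1 − cos θ)/κ = (1 − 0.31265)/1.5254 = 0.45060
z = sin θ / κ = 0.94987/1.5254 = 0.62270
x = ρ cos φ = 0.45060 × cos(176.94°) = -0.44996
y = ρ sin φ = 0.45060 × sin(176.94°) = 0.02405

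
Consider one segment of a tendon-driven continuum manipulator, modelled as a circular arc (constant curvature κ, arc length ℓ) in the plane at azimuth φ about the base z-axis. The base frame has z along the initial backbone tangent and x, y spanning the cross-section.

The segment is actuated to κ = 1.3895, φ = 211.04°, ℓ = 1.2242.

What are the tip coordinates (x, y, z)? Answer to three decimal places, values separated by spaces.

θ = κ·ℓ = 1.3895 × 1.2242 = 1.70103 rad
ρ = (1 − cos θ)/κ = (1 − -0.12986)/1.3895 = 0.81314
z = sin θ / κ = 0.99153/1.3895 = 0.71359
x = ρ cos φ = 0.81314 × cos(211.04°) = -0.69671
y = ρ sin φ = 0.81314 × sin(211.04°) = -0.41929

-0.697 -0.419 0.714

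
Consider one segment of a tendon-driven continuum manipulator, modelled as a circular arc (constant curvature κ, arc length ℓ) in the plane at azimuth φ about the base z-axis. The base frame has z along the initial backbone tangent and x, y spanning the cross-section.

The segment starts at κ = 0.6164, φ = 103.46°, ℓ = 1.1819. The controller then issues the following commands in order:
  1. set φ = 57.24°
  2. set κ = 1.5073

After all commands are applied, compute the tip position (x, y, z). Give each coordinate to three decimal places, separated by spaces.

initial: κ=0.6164, φ=103.46°, ℓ=1.1819
cmd 1: set φ=57.24° → (κ,φ,ℓ)=(0.6164,57.24°,1.1819) → tip=(0.2228,0.3463,1.0801)
cmd 2: set κ=1.5073 → (κ,φ,ℓ)=(1.5073,57.24°,1.1819) → tip=(0.4341,0.6746,0.6488)

0.434 0.675 0.649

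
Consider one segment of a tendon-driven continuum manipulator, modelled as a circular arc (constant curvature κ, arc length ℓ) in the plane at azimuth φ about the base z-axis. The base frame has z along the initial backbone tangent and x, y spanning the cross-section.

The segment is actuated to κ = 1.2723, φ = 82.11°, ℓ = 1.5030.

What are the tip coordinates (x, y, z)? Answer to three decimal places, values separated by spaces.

0.144 1.039 0.741

θ = κ·ℓ = 1.2723 × 1.5030 = 1.91227 rad
ρ = (1 − cos θ)/κ = (1 − -0.33487)/1.2723 = 1.04918
z = sin θ / κ = 0.94226/1.2723 = 0.74060
x = ρ cos φ = 1.04918 × cos(82.11°) = 0.14402
y = ρ sin φ = 1.04918 × sin(82.11°) = 1.03925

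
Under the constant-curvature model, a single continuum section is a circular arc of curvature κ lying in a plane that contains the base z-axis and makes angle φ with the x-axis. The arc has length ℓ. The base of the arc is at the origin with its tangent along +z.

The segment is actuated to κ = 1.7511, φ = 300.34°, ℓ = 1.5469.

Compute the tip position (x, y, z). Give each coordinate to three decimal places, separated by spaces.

θ = κ·ℓ = 1.7511 × 1.5469 = 2.70878 rad
ρ = (1 − cos θ)/κ = (1 − -0.90779)/1.7511 = 1.08948
z = sin θ / κ = 0.41943/1.7511 = 0.23952
x = ρ cos φ = 1.08948 × cos(300.34°) = 0.55033
y = ρ sin φ = 1.08948 × sin(300.34°) = -0.94027

0.550 -0.940 0.240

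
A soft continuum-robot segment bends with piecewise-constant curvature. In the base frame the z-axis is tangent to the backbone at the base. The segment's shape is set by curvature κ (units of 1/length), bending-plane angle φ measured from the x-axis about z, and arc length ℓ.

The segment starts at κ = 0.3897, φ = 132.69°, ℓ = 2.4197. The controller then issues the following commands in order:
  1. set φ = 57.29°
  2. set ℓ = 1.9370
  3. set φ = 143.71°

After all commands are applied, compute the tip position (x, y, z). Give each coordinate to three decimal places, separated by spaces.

-0.562 0.413 1.758

initial: κ=0.3897, φ=132.69°, ℓ=2.4197
cmd 1: set φ=57.29° → (κ,φ,ℓ)=(0.3897,57.29°,2.4197) → tip=(0.5721,0.8909,2.0767)
cmd 2: set ℓ=1.9370 → (κ,φ,ℓ)=(0.3897,57.29°,1.9370) → tip=(0.3767,0.5865,1.7582)
cmd 3: set φ=143.71° → (κ,φ,ℓ)=(0.3897,143.71°,1.9370) → tip=(-0.5618,0.4125,1.7582)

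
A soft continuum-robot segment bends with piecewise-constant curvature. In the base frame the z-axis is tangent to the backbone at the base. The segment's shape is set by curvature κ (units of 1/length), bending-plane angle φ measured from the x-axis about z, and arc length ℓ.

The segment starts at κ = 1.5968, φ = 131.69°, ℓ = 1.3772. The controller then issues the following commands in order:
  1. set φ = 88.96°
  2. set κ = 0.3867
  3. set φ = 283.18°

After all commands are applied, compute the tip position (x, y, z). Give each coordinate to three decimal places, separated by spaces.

initial: κ=1.5968, φ=131.69°, ℓ=1.3772
cmd 1: set φ=88.96° → (κ,φ,ℓ)=(1.5968,88.96°,1.3772) → tip=(0.0180,0.9942,0.5066)
cmd 2: set κ=0.3867 → (κ,φ,ℓ)=(0.3867,88.96°,1.3772) → tip=(0.0065,0.3581,1.3130)
cmd 3: set φ=283.18° → (κ,φ,ℓ)=(0.3867,283.18°,1.3772) → tip=(0.0817,-0.3487,1.3130)

0.082 -0.349 1.313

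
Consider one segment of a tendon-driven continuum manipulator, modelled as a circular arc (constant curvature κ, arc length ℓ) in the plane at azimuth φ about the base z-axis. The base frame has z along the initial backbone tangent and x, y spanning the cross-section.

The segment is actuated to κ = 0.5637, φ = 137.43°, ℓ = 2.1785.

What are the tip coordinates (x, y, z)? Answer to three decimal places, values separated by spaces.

-0.867 0.797 1.671

θ = κ·ℓ = 0.5637 × 2.1785 = 1.22802 rad
ρ = (1 − cos θ)/κ = (1 − 0.33610)/0.5637 = 1.17775
z = sin θ / κ = 0.94183/0.5637 = 1.67079
x = ρ cos φ = 1.17775 × cos(137.43°) = -0.86736
y = ρ sin φ = 1.17775 × sin(137.43°) = 0.79674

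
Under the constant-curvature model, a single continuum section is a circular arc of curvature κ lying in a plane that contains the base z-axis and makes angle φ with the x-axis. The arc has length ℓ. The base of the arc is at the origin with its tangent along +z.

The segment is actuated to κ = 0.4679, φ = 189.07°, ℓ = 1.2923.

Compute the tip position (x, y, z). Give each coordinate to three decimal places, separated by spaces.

θ = κ·ℓ = 0.4679 × 1.2923 = 0.60467 rad
ρ = (1 − cos θ)/κ = (1 − 0.82269)/0.4679 = 0.37895
z = sin θ / κ = 0.56849/0.4679 = 1.21498
x = ρ cos φ = 0.37895 × cos(189.07°) = -0.37421
y = ρ sin φ = 0.37895 × sin(189.07°) = -0.05974

-0.374 -0.060 1.215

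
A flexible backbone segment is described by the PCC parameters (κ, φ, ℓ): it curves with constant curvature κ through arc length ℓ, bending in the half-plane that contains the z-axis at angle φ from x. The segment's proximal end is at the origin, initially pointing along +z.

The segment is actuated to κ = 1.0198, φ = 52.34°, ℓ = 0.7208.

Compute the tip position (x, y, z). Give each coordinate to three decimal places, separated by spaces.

θ = κ·ℓ = 1.0198 × 0.7208 = 0.73507 rad
ρ = (1 − cos θ)/κ = (1 − 0.74178)/1.0198 = 0.25320
z = sin θ / κ = 0.67064/1.0198 = 0.65762
x = ρ cos φ = 0.25320 × cos(52.34°) = 0.15470
y = ρ sin φ = 0.25320 × sin(52.34°) = 0.20045

0.155 0.200 0.658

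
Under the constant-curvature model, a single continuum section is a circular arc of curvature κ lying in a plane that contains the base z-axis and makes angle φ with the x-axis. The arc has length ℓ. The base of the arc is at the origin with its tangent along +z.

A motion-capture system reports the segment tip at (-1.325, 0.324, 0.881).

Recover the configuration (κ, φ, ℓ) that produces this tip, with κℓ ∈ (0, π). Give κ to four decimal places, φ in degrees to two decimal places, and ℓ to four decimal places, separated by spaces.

1.0346 166.26 1.9279

ρ = √(x²+y²) = √(-1.325² + 0.324²) = 1.36404
φ = atan2(y, x) mod 360° = atan2(0.324, -1.325) = 166.2592°
|p|² = ρ² + z² = 1.36404² + 0.881² = 2.63676
κ = 2ρ / |p|² = 2×1.36404 / 2.63676 = 1.03463
θ = 2·atan2(ρ, z) = 2·atan2(1.36404, 0.881) = 1.99465 rad
ℓ = θ/κ = 1.99465/1.03463 = 1.92789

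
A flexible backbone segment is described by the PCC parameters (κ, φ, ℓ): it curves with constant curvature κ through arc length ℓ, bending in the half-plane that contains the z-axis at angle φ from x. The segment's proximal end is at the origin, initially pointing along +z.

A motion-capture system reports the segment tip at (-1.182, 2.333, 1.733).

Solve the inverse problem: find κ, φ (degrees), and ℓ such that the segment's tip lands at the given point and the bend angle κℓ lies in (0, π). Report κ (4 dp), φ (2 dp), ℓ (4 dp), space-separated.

0.5314 116.87 3.7095

ρ = √(x²+y²) = √(-1.182² + 2.333²) = 2.61534
φ = atan2(y, x) mod 360° = atan2(2.333, -1.182) = 116.8688°
|p|² = ρ² + z² = 2.61534² + 1.733² = 9.84330
κ = 2ρ / |p|² = 2×2.61534 / 9.84330 = 0.53140
θ = 2·atan2(ρ, z) = 2·atan2(2.61534, 1.733) = 1.97119 rad
ℓ = θ/κ = 1.97119/0.53140 = 3.70946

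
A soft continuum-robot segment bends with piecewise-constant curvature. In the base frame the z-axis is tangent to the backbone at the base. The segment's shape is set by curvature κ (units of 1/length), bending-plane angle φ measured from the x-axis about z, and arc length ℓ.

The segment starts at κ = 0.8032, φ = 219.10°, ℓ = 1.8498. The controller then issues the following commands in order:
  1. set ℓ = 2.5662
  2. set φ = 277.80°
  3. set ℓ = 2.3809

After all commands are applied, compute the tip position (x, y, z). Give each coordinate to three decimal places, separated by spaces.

initial: κ=0.8032, φ=219.10°, ℓ=1.8498
cmd 1: set ℓ=2.5662 → (κ,φ,ℓ)=(0.8032,219.10°,2.5662) → tip=(-1.4212,-1.1550,1.0983)
cmd 2: set φ=277.80° → (κ,φ,ℓ)=(0.8032,277.80°,2.5662) → tip=(0.2485,-1.8144,1.0983)
cmd 3: set ℓ=2.3809 → (κ,φ,ℓ)=(0.8032,277.80°,2.3809) → tip=(0.2256,-1.6467,1.1731)

0.226 -1.647 1.173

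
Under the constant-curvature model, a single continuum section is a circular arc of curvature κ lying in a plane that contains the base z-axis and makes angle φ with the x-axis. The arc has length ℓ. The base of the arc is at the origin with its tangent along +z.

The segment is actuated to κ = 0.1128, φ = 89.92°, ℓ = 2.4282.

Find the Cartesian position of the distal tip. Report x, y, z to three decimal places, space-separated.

θ = κ·ℓ = 0.1128 × 2.4282 = 0.27390 rad
ρ = (1 − cos θ)/κ = (1 − 0.96272)/0.1128 = 0.33047
z = sin θ / κ = 0.27049/0.1128 = 2.39795
x = ρ cos φ = 0.33047 × cos(89.92°) = 0.00046
y = ρ sin φ = 0.33047 × sin(89.92°) = 0.33047

0.000 0.330 2.398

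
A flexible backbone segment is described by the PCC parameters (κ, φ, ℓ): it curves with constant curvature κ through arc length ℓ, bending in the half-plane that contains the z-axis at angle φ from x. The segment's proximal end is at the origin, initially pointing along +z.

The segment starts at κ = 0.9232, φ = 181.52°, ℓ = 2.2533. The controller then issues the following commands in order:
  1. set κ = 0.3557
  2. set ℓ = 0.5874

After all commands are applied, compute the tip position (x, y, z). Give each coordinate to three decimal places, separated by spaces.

-0.061 -0.002 0.583

initial: κ=0.9232, φ=181.52°, ℓ=2.2533
cmd 1: set κ=0.3557 → (κ,φ,ℓ)=(0.3557,181.52°,2.2533) → tip=(-0.8554,-0.0227,2.0197)
cmd 2: set ℓ=0.5874 → (κ,φ,ℓ)=(0.3557,181.52°,0.5874) → tip=(-0.0611,-0.0016,0.5831)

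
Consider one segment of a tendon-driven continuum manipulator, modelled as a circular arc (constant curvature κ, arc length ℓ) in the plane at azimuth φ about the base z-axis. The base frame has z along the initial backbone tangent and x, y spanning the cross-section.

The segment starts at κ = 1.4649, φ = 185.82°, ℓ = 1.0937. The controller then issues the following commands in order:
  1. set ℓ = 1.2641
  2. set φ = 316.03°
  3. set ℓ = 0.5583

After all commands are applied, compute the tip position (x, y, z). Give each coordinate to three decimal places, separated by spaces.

initial: κ=1.4649, φ=185.82°, ℓ=1.0937
cmd 1: set ℓ=1.2641 → (κ,φ,ℓ)=(1.4649,185.82°,1.2641) → tip=(-0.8674,-0.0884,0.6559)
cmd 2: set φ=316.03° → (κ,φ,ℓ)=(1.4649,316.03°,1.2641) → tip=(0.6275,-0.6054,0.6559)
cmd 3: set ℓ=0.5583 → (κ,φ,ℓ)=(1.4649,316.03°,0.5583) → tip=(0.1554,-0.1499,0.4981)

0.155 -0.150 0.498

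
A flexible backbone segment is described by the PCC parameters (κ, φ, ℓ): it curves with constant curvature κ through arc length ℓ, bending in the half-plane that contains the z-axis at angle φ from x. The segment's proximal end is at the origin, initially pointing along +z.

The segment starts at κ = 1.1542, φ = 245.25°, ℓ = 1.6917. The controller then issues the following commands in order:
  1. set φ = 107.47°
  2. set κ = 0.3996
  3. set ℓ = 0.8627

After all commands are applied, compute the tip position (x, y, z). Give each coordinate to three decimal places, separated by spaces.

initial: κ=1.1542, φ=245.25°, ℓ=1.6917
cmd 1: set φ=107.47° → (κ,φ,ℓ)=(1.1542,107.47°,1.6917) → tip=(-0.3570,1.1343,0.8040)
cmd 2: set κ=0.3996 → (κ,φ,ℓ)=(0.3996,107.47°,1.6917) → tip=(-0.1652,0.5250,1.5658)
cmd 3: set ℓ=0.8627 → (κ,φ,ℓ)=(0.3996,107.47°,0.8627) → tip=(-0.0442,0.1404,0.8457)

-0.044 0.140 0.846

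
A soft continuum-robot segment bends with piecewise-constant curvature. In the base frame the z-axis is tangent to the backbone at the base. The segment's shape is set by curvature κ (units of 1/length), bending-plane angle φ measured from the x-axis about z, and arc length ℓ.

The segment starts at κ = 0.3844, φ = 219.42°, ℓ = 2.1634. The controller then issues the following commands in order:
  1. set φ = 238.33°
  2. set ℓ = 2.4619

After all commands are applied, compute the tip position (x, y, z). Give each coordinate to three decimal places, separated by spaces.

initial: κ=0.3844, φ=219.42°, ℓ=2.1634
cmd 1: set φ=238.33° → (κ,φ,ℓ)=(0.3844,238.33°,2.1634) → tip=(-0.4457,-0.7225,1.9225)
cmd 2: set ℓ=2.4619 → (κ,φ,ℓ)=(0.3844,238.33°,2.4619) → tip=(-0.5673,-0.9196,2.1105)

-0.567 -0.920 2.111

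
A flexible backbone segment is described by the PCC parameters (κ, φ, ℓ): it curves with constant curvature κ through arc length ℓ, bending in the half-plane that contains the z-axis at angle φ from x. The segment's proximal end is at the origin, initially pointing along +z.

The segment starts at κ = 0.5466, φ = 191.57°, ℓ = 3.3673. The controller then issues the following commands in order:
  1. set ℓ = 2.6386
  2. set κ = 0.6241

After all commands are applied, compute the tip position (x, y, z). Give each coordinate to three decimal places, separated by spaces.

-1.689 -0.346 1.598

initial: κ=0.5466, φ=191.57°, ℓ=3.3673
cmd 1: set ℓ=2.6386 → (κ,φ,ℓ)=(0.5466,191.57°,2.6386) → tip=(-1.5626,-0.3199,1.8144)
cmd 2: set κ=0.6241 → (κ,φ,ℓ)=(0.6241,191.57°,2.6386) → tip=(-1.6889,-0.3458,1.5977)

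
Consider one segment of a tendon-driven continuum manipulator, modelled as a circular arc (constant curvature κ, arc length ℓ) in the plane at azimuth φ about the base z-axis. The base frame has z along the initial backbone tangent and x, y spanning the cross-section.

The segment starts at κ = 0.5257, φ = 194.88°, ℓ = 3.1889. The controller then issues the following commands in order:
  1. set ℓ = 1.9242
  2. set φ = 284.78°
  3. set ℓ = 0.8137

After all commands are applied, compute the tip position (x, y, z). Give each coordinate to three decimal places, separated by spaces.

0.044 -0.166 0.789

initial: κ=0.5257, φ=194.88°, ℓ=3.1889
cmd 1: set ℓ=1.9242 → (κ,φ,ℓ)=(0.5257,194.88°,1.9242) → tip=(-0.8631,-0.2293,1.6124)
cmd 2: set φ=284.78° → (κ,φ,ℓ)=(0.5257,284.78°,1.9242) → tip=(0.2278,-0.8635,1.6124)
cmd 3: set ℓ=0.8137 → (κ,φ,ℓ)=(0.5257,284.78°,0.8137) → tip=(0.0437,-0.1657,0.7891)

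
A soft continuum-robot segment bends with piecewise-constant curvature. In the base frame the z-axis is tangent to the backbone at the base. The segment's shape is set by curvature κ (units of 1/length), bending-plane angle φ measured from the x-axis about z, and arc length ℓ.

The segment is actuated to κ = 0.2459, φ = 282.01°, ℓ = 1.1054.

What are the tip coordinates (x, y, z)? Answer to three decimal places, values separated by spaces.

θ = κ·ℓ = 0.2459 × 1.1054 = 0.27182 rad
ρ = (1 − cos θ)/κ = (1 − 0.96328)/0.2459 = 0.14931
z = sin θ / κ = 0.26848/0.2459 = 1.09184
x = ρ cos φ = 0.14931 × cos(282.01°) = 0.03107
y = ρ sin φ = 0.14931 × sin(282.01°) = -0.14604

0.031 -0.146 1.092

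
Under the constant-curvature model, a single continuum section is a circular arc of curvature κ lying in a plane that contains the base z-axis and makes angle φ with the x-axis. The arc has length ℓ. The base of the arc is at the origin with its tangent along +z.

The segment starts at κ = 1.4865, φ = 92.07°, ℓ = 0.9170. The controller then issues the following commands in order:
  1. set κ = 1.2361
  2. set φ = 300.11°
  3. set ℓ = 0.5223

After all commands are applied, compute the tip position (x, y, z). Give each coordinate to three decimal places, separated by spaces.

initial: κ=1.4865, φ=92.07°, ℓ=0.9170
cmd 1: set κ=1.2361 → (κ,φ,ℓ)=(1.2361,92.07°,0.9170) → tip=(-0.0168,0.4661,0.7329)
cmd 2: set φ=300.11° → (κ,φ,ℓ)=(1.2361,300.11°,0.9170) → tip=(0.2340,-0.4035,0.7329)
cmd 3: set ℓ=0.5223 → (κ,φ,ℓ)=(1.2361,300.11°,0.5223) → tip=(0.0817,-0.1409,0.4868)

0.082 -0.141 0.487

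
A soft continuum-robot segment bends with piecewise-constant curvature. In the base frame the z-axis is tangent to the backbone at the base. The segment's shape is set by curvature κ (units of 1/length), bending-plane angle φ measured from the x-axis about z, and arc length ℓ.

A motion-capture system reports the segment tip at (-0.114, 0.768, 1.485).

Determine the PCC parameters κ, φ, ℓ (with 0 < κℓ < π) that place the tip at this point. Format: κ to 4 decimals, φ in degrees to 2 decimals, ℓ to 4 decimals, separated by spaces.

ρ = √(x²+y²) = √(-0.114² + 0.768²) = 0.77641
φ = atan2(y, x) mod 360° = atan2(0.768, -0.114) = 98.4432°
|p|² = ρ² + z² = 0.77641² + 1.485² = 2.80805
κ = 2ρ / |p|² = 2×0.77641 / 2.80805 = 0.55299
θ = 2·atan2(ρ, z) = 2·atan2(0.77641, 1.485) = 0.96350 rad
ℓ = θ/κ = 0.96350/0.55299 = 1.74234

0.5530 98.44 1.7423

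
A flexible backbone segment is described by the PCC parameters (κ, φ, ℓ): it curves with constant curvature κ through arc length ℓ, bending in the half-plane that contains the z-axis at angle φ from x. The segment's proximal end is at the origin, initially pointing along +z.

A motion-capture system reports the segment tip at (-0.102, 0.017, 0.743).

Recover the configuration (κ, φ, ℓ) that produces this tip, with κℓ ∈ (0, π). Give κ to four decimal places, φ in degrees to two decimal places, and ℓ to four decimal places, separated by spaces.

0.3675 170.54 0.7526

ρ = √(x²+y²) = √(-0.102² + 0.017²) = 0.10341
φ = atan2(y, x) mod 360° = atan2(0.017, -0.102) = 170.5377°
|p|² = ρ² + z² = 0.10341² + 0.743² = 0.56274
κ = 2ρ / |p|² = 2×0.10341 / 0.56274 = 0.36751
θ = 2·atan2(ρ, z) = 2·atan2(0.10341, 0.743) = 0.27657 rad
ℓ = θ/κ = 0.27657/0.36751 = 0.75256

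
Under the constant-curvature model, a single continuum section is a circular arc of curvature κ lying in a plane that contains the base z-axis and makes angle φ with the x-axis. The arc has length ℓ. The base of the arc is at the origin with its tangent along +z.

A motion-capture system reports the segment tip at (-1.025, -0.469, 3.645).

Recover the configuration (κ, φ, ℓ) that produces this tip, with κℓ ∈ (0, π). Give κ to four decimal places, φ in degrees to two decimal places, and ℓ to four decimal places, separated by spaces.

0.1549 204.59 3.8731

ρ = √(x²+y²) = √(-1.025² + -0.469²) = 1.12720
φ = atan2(y, x) mod 360° = atan2(-0.469, -1.025) = 204.5870°
|p|² = ρ² + z² = 1.12720² + 3.645² = 14.55661
κ = 2ρ / |p|² = 2×1.12720 / 14.55661 = 0.15487
θ = 2·atan2(ρ, z) = 2·atan2(1.12720, 3.645) = 0.59984 rad
ℓ = θ/κ = 0.59984/0.15487 = 3.87312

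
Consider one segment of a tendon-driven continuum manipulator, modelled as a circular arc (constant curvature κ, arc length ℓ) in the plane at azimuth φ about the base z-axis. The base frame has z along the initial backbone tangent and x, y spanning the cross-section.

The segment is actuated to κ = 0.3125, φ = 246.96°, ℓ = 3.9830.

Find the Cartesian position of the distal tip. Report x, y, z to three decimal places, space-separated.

-0.851 -2.001 3.031

θ = κ·ℓ = 0.3125 × 3.9830 = 1.24469 rad
ρ = (1 − cos θ)/κ = (1 − 0.32036)/0.3125 = 2.17485
z = sin θ / κ = 0.94730/0.3125 = 3.03135
x = ρ cos φ = 2.17485 × cos(246.96°) = -0.85118
y = ρ sin φ = 2.17485 × sin(246.96°) = -2.00137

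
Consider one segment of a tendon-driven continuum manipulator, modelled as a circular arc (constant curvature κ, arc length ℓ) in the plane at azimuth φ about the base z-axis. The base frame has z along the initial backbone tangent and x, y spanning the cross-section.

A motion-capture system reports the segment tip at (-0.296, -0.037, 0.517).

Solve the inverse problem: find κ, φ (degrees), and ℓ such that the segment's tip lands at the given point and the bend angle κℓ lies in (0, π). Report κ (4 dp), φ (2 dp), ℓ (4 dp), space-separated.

ρ = √(x²+y²) = √(-0.296² + -0.037²) = 0.29830
φ = atan2(y, x) mod 360° = atan2(-0.037, -0.296) = 187.1250°
|p|² = ρ² + z² = 0.29830² + 0.517² = 0.35627
κ = 2ρ / |p|² = 2×0.29830 / 0.35627 = 1.67457
θ = 2·atan2(ρ, z) = 2·atan2(0.29830, 0.517) = 1.04666 rad
ℓ = θ/κ = 1.04666/1.67457 = 0.62503

1.6746 187.13 0.6250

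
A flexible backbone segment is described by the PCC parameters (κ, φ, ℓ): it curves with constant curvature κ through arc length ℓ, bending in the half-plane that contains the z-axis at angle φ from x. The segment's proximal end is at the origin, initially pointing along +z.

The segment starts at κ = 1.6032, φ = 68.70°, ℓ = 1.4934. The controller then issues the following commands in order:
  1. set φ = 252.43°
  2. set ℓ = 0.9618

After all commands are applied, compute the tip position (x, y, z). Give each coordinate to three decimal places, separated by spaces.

-0.183 -0.578 0.623

initial: κ=1.6032, φ=68.70°, ℓ=1.4934
cmd 1: set φ=252.43° → (κ,φ,ℓ)=(1.6032,252.43°,1.4934) → tip=(-0.3264,-1.0308,0.4240)
cmd 2: set ℓ=0.9618 → (κ,φ,ℓ)=(1.6032,252.43°,0.9618) → tip=(-0.1829,-0.5775,0.6235)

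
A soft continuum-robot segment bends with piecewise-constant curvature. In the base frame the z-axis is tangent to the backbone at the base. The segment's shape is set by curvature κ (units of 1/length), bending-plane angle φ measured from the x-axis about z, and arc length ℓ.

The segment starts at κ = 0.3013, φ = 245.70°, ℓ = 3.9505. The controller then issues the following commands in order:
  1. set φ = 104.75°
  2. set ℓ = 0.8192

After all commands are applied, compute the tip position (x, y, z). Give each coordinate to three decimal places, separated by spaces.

-0.026 0.097 0.811

initial: κ=0.3013, φ=245.70°, ℓ=3.9505
cmd 1: set φ=104.75° → (κ,φ,ℓ)=(0.3013,104.75°,3.9505) → tip=(-0.5312,2.0176,3.0816)
cmd 2: set ℓ=0.8192 → (κ,φ,ℓ)=(0.3013,104.75°,0.8192) → tip=(-0.0256,0.0973,0.8109)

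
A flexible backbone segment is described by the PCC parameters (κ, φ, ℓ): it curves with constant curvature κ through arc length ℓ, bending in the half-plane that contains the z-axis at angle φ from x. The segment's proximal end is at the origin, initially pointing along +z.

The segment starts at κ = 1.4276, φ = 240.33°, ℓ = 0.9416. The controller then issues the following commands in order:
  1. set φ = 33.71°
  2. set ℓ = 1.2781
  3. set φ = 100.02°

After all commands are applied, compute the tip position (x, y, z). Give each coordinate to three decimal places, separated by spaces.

initial: κ=1.4276, φ=240.33°, ℓ=0.9416
cmd 1: set φ=33.71° → (κ,φ,ℓ)=(1.4276,33.71°,0.9416) → tip=(0.4518,0.3014,0.6826)
cmd 2: set ℓ=1.2781 → (κ,φ,ℓ)=(1.4276,33.71°,1.2781) → tip=(0.7290,0.4864,0.6780)
cmd 3: set φ=100.02° → (κ,φ,ℓ)=(1.4276,100.02°,1.2781) → tip=(-0.1525,0.8630,0.6780)

-0.152 0.863 0.678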